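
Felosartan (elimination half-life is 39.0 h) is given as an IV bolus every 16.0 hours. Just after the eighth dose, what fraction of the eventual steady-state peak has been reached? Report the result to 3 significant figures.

k = ln 2 / 39.0 = 0.01777 h⁻¹
f_n = 1 − e^(−nkτ) = 1 − e^(−8 × 0.01777 × 16.0) = 1 − e^(−2.275) = 1 − 0.1028 ≈ 0.897

0.897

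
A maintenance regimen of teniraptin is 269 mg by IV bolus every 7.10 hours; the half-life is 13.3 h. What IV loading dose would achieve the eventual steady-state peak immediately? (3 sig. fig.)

870 mg

k = ln 2 / 13.3 = 0.05212 h⁻¹
Accumulation ratio R = 1 / (1 − e^(−kτ)) = 1 / (1 − e^(−0.05212×7.10)) = 1 / (1 − 0.6907) = 3.233
Loading dose = maintenance dose × R = 269 × 3.233 ≈ 870 mg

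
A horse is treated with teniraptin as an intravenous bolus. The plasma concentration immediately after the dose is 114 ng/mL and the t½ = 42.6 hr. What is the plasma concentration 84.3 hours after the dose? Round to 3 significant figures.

28.9 ng/mL

k = ln 2 / 42.6 = 0.01627 hr⁻¹
C(t) = C₀ e^(−kt) = 114 × e^(−0.01627 × 84.3) = 114 × e^(−1.372) = 114 × 0.2537 ≈ 28.9 ng/mL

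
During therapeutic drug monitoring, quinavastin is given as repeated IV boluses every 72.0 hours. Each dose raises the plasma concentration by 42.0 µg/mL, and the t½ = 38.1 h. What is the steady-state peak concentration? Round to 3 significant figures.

57.5 µg/mL

k = ln 2 / 38.1 = 0.01819 h⁻¹
Fraction remaining after one interval: e^(−kτ) = e^(−0.01819 × 72.0) = 0.2699
R = 1 / (1 − 0.2699) = 1.370
Css,max = 42.0 × 1.370 ≈ 57.5 µg/mL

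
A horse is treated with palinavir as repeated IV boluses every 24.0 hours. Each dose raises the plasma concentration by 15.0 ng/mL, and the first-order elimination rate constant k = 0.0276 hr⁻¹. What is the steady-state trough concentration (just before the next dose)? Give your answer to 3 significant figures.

16.0 ng/mL

Fraction remaining after one interval: e^(−kτ) = e^(−0.02760 × 24.0) = 0.5156
R = 1 / (1 − 0.5156) = 2.064
Css,max = 15.0 × 2.064 = 30.97 ng/mL
Css,min = Css,max × e^(−kτ) = 30.97 × 0.5156 ≈ 16.0 ng/mL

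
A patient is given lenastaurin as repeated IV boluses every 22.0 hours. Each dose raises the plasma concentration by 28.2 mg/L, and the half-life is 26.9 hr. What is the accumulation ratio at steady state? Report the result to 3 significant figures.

2.31

k = ln 2 / 26.9 = 0.02577 hr⁻¹
Fraction remaining after one interval: e^(−kτ) = e^(−0.02577 × 22.0) = 0.5673
R = 1 / (1 − 0.5673) = 1 / 0.4327 ≈ 2.31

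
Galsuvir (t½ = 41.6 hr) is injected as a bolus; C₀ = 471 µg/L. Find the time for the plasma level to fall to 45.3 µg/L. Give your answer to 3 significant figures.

k = ln 2 / 41.6 = 0.01666 hr⁻¹
C(t) = C₀ e^(−kt)  ⇒  t = ln(C₀/C) / k
t = ln(471/45.3) / 0.01666 = 2.342 / 0.01666 ≈ 141 hours

141 hours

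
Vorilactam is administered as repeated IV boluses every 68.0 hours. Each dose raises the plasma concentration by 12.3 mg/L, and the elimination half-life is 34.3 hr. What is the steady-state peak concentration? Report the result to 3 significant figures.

16.5 mg/L

k = ln 2 / 34.3 = 0.02021 hr⁻¹
Fraction remaining after one interval: e^(−kτ) = e^(−0.02021 × 68.0) = 0.2530
R = 1 / (1 − 0.2530) = 1.339
Css,max = 12.3 × 1.339 ≈ 16.5 mg/L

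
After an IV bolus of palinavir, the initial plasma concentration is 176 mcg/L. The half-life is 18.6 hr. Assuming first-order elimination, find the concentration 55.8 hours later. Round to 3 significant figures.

22.0 mcg/L

k = ln 2 / 18.6 = 0.03727 hr⁻¹
C(t) = C₀ e^(−kt) = 176 × e^(−0.03727 × 55.8) = 176 × e^(−2.079) = 176 × 0.1250 ≈ 22.0 mcg/L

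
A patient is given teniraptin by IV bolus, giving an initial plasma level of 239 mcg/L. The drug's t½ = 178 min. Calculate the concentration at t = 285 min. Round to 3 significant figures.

78.8 mcg/L

k = ln 2 / 178 = 0.003894 min⁻¹
C(t) = C₀ e^(−kt) = 239 × e^(−0.003894 × 285) = 239 × e^(−1.110) = 239 × 0.3296 ≈ 78.8 mcg/L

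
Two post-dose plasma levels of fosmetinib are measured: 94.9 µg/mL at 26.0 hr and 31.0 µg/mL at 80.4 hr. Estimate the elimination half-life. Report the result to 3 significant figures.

k = ln(C₁/C₂) / (t₂ − t₁) = ln(94.9/31.0) / (80.4 − 26.0)
  = 1.119 / 54.40 = 0.02057 hr⁻¹
t½ = ln 2 / k = ln 2 / 0.02057 ≈ 33.7 hours

33.7 hours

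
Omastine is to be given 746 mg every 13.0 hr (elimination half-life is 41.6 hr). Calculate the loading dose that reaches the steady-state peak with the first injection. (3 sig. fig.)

k = ln 2 / 41.6 = 0.01666 hr⁻¹
Accumulation ratio R = 1 / (1 − e^(−kτ)) = 1 / (1 − e^(−0.01666×13.0)) = 1 / (1 − 0.8052) = 5.135
Loading dose = maintenance dose × R = 746 × 5.135 ≈ 3830 mg

3830 mg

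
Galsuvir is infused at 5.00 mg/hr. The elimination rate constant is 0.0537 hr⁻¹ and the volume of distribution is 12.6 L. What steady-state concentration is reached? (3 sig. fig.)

CL = k · V = 0.0537 × 12.6 = 0.6766 L/hr
Css = rate / CL = 5.00 / 0.6766 ≈ 7.39 mg/L

7.39 mg/L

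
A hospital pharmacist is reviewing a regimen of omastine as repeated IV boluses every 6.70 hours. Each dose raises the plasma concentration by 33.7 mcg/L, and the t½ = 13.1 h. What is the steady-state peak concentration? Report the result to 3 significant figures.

113 mcg/L

k = ln 2 / 13.1 = 0.05291 h⁻¹
Fraction remaining after one interval: e^(−kτ) = e^(−0.05291 × 6.70) = 0.7015
R = 1 / (1 − 0.7015) = 3.350
Css,max = 33.7 × 3.350 ≈ 113 mcg/L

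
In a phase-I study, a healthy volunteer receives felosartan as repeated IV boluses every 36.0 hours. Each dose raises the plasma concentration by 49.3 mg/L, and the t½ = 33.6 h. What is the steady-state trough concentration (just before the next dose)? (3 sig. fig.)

44.8 mg/L

k = ln 2 / 33.6 = 0.02063 h⁻¹
Fraction remaining after one interval: e^(−kτ) = e^(−0.02063 × 36.0) = 0.4758
R = 1 / (1 − 0.4758) = 1.908
Css,max = 49.3 × 1.908 = 94.06 mg/L
Css,min = Css,max × e^(−kτ) = 94.06 × 0.4758 ≈ 44.8 mg/L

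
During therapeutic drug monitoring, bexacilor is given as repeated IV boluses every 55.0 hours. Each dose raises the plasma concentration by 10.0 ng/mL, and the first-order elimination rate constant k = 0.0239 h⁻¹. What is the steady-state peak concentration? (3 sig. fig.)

Fraction remaining after one interval: e^(−kτ) = e^(−0.02390 × 55.0) = 0.2686
R = 1 / (1 − 0.2686) = 1.367
Css,max = 10.0 × 1.367 ≈ 13.7 ng/mL

13.7 ng/mL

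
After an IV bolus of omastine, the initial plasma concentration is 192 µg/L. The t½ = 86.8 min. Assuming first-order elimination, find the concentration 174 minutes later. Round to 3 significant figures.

k = ln 2 / 86.8 = 0.007986 min⁻¹
C(t) = C₀ e^(−kt) = 192 × e^(−0.007986 × 174) = 192 × e^(−1.389) = 192 × 0.2492 ≈ 47.8 µg/L

47.8 µg/L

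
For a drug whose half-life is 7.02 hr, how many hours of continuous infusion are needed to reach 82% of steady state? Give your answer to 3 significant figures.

k = ln 2 / 7.02 = 0.09874 hr⁻¹
f = 1 − e^(−kt)  ⇒  t = −ln(1 − f) / k
t = −ln(1 − 0.82) / 0.09874 = 1.715 / 0.09874 ≈ 17.4 hours

17.4 hours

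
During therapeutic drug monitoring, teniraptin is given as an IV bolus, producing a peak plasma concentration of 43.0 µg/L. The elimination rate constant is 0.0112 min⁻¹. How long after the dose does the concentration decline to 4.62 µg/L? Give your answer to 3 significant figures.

C(t) = C₀ e^(−kt)  ⇒  t = ln(C₀/C) / k
t = ln(43.0/4.62) / 0.01120 = 2.231 / 0.01120 ≈ 199 minutes

199 minutes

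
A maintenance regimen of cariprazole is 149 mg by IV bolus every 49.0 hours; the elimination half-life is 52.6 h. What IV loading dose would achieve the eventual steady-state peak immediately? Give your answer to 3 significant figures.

313 mg

k = ln 2 / 52.6 = 0.01318 h⁻¹
Accumulation ratio R = 1 / (1 − e^(−kτ)) = 1 / (1 − e^(−0.01318×49.0)) = 1 / (1 − 0.5243) = 2.102
Loading dose = maintenance dose × R = 149 × 2.102 ≈ 313 mg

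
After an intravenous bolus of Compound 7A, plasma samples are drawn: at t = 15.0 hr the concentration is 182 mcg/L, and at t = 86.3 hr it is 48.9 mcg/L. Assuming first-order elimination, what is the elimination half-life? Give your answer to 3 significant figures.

k = ln(C₁/C₂) / (t₂ − t₁) = ln(182/48.9) / (86.3 − 15.0)
  = 1.314 / 71.30 = 0.01843 hr⁻¹
t½ = ln 2 / k = ln 2 / 0.01843 ≈ 37.6 hours

37.6 hours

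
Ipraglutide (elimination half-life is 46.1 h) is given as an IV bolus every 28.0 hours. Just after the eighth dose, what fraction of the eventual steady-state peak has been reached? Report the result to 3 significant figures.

0.966

k = ln 2 / 46.1 = 0.01504 h⁻¹
f_n = 1 − e^(−nkτ) = 1 − e^(−8 × 0.01504 × 28.0) = 1 − e^(−3.368) = 1 − 0.03446 ≈ 0.966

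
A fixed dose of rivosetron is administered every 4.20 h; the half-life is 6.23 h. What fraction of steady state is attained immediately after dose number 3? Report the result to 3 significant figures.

0.754

k = ln 2 / 6.23 = 0.1113 h⁻¹
f_n = 1 − e^(−nkτ) = 1 − e^(−3 × 0.1113 × 4.20) = 1 − e^(−1.402) = 1 − 0.2461 ≈ 0.754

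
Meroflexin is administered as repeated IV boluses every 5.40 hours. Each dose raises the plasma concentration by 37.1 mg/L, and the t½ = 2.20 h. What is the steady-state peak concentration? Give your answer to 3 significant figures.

45.4 mg/L

k = ln 2 / 2.20 = 0.3151 h⁻¹
Fraction remaining after one interval: e^(−kτ) = e^(−0.3151 × 5.40) = 0.1824
R = 1 / (1 − 0.1824) = 1.223
Css,max = 37.1 × 1.223 ≈ 45.4 mg/L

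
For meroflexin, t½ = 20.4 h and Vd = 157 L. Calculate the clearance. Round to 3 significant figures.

5.33 L/h

k = ln 2 / t½ = ln 2 / 20.4 = 0.03398 h⁻¹
CL = k · V = 0.03398 × 157 ≈ 5.33 L/h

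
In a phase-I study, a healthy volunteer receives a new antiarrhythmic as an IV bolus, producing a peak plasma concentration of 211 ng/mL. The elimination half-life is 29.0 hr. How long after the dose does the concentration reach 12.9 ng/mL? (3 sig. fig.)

117 hours

k = ln 2 / 29.0 = 0.02390 hr⁻¹
C(t) = C₀ e^(−kt)  ⇒  t = ln(C₀/C) / k
t = ln(211/12.9) / 0.02390 = 2.795 / 0.02390 ≈ 117 hours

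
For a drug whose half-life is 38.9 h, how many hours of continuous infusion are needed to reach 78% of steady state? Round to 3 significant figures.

k = ln 2 / 38.9 = 0.01782 h⁻¹
f = 1 − e^(−kt)  ⇒  t = −ln(1 − f) / k
t = −ln(1 − 0.78) / 0.01782 = 1.514 / 0.01782 ≈ 85.0 hours

85.0 hours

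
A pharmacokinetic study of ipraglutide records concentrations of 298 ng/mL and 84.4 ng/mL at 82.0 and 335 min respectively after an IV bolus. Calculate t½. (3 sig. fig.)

k = ln(C₁/C₂) / (t₂ − t₁) = ln(298/84.4) / (335 − 82.0)
  = 1.262 / 253.0 = 0.004986 min⁻¹
t½ = ln 2 / k = ln 2 / 0.004986 ≈ 139 minutes

139 minutes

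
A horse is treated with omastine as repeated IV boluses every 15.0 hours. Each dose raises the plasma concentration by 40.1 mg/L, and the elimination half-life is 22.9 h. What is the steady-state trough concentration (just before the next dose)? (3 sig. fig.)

69.8 mg/L

k = ln 2 / 22.9 = 0.03027 h⁻¹
Fraction remaining after one interval: e^(−kτ) = e^(−0.03027 × 15.0) = 0.6351
R = 1 / (1 − 0.6351) = 2.740
Css,max = 40.1 × 2.740 = 109.9 mg/L
Css,min = Css,max × e^(−kτ) = 109.9 × 0.6351 ≈ 69.8 mg/L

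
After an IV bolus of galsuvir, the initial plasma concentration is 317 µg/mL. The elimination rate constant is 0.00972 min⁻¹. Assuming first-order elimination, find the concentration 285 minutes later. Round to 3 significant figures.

19.9 µg/mL

C(t) = C₀ e^(−kt) = 317 × e^(−0.009720 × 285) = 317 × e^(−2.770) = 317 × 0.06265 ≈ 19.9 µg/mL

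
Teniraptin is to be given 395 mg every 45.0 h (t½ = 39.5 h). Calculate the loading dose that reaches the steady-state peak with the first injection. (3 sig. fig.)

723 mg

k = ln 2 / 39.5 = 0.01755 h⁻¹
Accumulation ratio R = 1 / (1 − e^(−kτ)) = 1 / (1 − e^(−0.01755×45.0)) = 1 / (1 − 0.4540) = 1.831
Loading dose = maintenance dose × R = 395 × 1.831 ≈ 723 mg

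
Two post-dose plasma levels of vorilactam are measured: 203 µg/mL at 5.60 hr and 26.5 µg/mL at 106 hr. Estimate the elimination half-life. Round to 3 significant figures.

34.2 hours

k = ln(C₁/C₂) / (t₂ − t₁) = ln(203/26.5) / (106 − 5.60)
  = 2.036 / 100.4 = 0.02028 hr⁻¹
t½ = ln 2 / k = ln 2 / 0.02028 ≈ 34.2 hours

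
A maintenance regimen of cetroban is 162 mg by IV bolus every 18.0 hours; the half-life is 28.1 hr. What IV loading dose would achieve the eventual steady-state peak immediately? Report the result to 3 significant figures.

k = ln 2 / 28.1 = 0.02467 hr⁻¹
Accumulation ratio R = 1 / (1 − e^(−kτ)) = 1 / (1 − e^(−0.02467×18.0)) = 1 / (1 − 0.6415) = 2.789
Loading dose = maintenance dose × R = 162 × 2.789 ≈ 452 mg

452 mg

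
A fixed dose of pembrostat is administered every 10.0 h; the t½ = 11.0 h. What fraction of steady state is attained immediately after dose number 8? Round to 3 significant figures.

0.994

k = ln 2 / 11.0 = 0.06301 h⁻¹
f_n = 1 − e^(−nkτ) = 1 − e^(−8 × 0.06301 × 10.0) = 1 − e^(−5.041) = 1 − 0.006467 ≈ 0.994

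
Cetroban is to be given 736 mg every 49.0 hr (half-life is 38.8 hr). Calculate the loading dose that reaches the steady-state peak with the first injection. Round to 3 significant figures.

1260 mg

k = ln 2 / 38.8 = 0.01786 hr⁻¹
Accumulation ratio R = 1 / (1 − e^(−kτ)) = 1 / (1 − e^(−0.01786×49.0)) = 1 / (1 − 0.4167) = 1.714
Loading dose = maintenance dose × R = 736 × 1.714 ≈ 1260 mg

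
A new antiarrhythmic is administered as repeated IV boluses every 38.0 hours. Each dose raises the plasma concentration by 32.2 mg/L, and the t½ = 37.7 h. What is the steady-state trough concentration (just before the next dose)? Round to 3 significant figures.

31.8 mg/L

k = ln 2 / 37.7 = 0.01839 h⁻¹
Fraction remaining after one interval: e^(−kτ) = e^(−0.01839 × 38.0) = 0.4972
R = 1 / (1 − 0.4972) = 1.989
Css,max = 32.2 × 1.989 = 64.05 mg/L
Css,min = Css,max × e^(−kτ) = 64.05 × 0.4972 ≈ 31.8 mg/L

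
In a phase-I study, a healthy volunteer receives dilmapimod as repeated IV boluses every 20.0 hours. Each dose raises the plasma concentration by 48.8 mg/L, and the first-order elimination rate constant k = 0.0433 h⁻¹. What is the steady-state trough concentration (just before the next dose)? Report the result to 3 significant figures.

35.4 mg/L

Fraction remaining after one interval: e^(−kτ) = e^(−0.04330 × 20.0) = 0.4206
R = 1 / (1 − 0.4206) = 1.726
Css,max = 48.8 × 1.726 = 84.23 mg/L
Css,min = Css,max × e^(−kτ) = 84.23 × 0.4206 ≈ 35.4 mg/L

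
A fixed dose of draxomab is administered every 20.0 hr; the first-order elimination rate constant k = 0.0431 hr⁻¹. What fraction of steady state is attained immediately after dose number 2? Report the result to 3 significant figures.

f_n = 1 − e^(−nkτ) = 1 − e^(−2 × 0.04310 × 20.0) = 1 − e^(−1.724) = 1 − 0.1784 ≈ 0.822

0.822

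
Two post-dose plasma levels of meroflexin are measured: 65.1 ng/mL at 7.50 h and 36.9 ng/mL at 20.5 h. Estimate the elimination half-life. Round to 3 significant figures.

15.9 hours

k = ln(C₁/C₂) / (t₂ − t₁) = ln(65.1/36.9) / (20.5 − 7.50)
  = 0.5677 / 13.00 = 0.04367 h⁻¹
t½ = ln 2 / k = ln 2 / 0.04367 ≈ 15.9 hours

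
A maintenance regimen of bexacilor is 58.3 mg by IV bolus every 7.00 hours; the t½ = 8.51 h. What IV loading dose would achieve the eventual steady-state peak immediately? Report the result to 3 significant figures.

k = ln 2 / 8.51 = 0.08145 h⁻¹
Accumulation ratio R = 1 / (1 − e^(−kτ)) = 1 / (1 − e^(−0.08145×7.00)) = 1 / (1 − 0.5654) = 2.301
Loading dose = maintenance dose × R = 58.3 × 2.301 ≈ 134 mg

134 mg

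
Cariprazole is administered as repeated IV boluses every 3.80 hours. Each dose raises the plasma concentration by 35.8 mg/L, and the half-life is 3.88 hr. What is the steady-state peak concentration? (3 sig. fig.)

k = ln 2 / 3.88 = 0.1786 hr⁻¹
Fraction remaining after one interval: e^(−kτ) = e^(−0.1786 × 3.80) = 0.5072
R = 1 / (1 − 0.5072) = 2.029
Css,max = 35.8 × 2.029 ≈ 72.6 mg/L

72.6 mg/L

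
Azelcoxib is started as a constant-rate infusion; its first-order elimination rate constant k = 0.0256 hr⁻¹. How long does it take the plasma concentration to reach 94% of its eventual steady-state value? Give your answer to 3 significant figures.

f = 1 − e^(−kt)  ⇒  t = −ln(1 − f) / k
t = −ln(1 − 0.94) / 0.02560 = 2.813 / 0.02560 ≈ 110 hours

110 hours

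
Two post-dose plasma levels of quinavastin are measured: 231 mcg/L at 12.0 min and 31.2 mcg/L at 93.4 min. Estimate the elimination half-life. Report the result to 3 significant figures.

28.2 minutes

k = ln(C₁/C₂) / (t₂ − t₁) = ln(231/31.2) / (93.4 − 12.0)
  = 2.002 / 81.40 = 0.02459 min⁻¹
t½ = ln 2 / k = ln 2 / 0.02459 ≈ 28.2 minutes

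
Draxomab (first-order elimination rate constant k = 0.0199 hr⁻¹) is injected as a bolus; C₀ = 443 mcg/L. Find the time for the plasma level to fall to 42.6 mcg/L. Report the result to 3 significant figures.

C(t) = C₀ e^(−kt)  ⇒  t = ln(C₀/C) / k
t = ln(443/42.6) / 0.01990 = 2.342 / 0.01990 ≈ 118 hours

118 hours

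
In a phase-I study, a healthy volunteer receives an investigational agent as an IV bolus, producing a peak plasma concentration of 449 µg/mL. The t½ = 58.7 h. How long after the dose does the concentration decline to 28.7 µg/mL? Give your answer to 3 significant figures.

233 hours

k = ln 2 / 58.7 = 0.01181 h⁻¹
C(t) = C₀ e^(−kt)  ⇒  t = ln(C₀/C) / k
t = ln(449/28.7) / 0.01181 = 2.750 / 0.01181 ≈ 233 hours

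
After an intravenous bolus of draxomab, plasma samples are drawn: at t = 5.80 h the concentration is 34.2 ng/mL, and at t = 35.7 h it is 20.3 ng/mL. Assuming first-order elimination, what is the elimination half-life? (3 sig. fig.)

39.7 hours

k = ln(C₁/C₂) / (t₂ − t₁) = ln(34.2/20.3) / (35.7 − 5.80)
  = 0.5216 / 29.90 = 0.01744 h⁻¹
t½ = ln 2 / k = ln 2 / 0.01744 ≈ 39.7 hours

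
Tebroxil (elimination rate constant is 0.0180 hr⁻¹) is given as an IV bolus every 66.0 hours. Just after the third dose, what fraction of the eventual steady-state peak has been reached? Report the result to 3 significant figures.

0.972

f_n = 1 − e^(−nkτ) = 1 − e^(−3 × 0.01800 × 66.0) = 1 − e^(−3.564) = 1 − 0.02833 ≈ 0.972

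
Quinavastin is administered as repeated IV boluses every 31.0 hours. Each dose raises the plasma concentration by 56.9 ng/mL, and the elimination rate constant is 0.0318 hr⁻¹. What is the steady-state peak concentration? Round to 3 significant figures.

Fraction remaining after one interval: e^(−kτ) = e^(−0.03180 × 31.0) = 0.3731
R = 1 / (1 − 0.3731) = 1.595
Css,max = 56.9 × 1.595 ≈ 90.8 ng/mL

90.8 ng/mL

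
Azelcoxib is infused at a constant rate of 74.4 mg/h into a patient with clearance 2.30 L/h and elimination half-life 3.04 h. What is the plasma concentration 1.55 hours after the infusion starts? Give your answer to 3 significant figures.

Css = rate / CL = 74.4 / 2.30 = 32.35 µg/mL
k = ln 2 / 3.04 = 0.2280 h⁻¹
C(t) = Css (1 − e^(−kt)) = 32.35 × (1 − e^(−0.3534)) = 32.35 × 0.2977 ≈ 9.63 µg/mL

9.63 µg/mL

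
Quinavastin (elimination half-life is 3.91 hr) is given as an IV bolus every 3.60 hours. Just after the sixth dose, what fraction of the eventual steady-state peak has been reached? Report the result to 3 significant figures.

0.978

k = ln 2 / 3.91 = 0.1773 hr⁻¹
f_n = 1 − e^(−nkτ) = 1 − e^(−6 × 0.1773 × 3.60) = 1 − e^(−3.829) = 1 − 0.02173 ≈ 0.978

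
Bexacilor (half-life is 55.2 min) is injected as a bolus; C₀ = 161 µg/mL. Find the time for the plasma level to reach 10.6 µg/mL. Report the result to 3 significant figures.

k = ln 2 / 55.2 = 0.01256 min⁻¹
C(t) = C₀ e^(−kt)  ⇒  t = ln(C₀/C) / k
t = ln(161/10.6) / 0.01256 = 2.721 / 0.01256 ≈ 217 minutes

217 minutes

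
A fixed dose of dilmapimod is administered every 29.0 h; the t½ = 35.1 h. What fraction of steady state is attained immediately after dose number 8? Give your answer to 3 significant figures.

0.990

k = ln 2 / 35.1 = 0.01975 h⁻¹
f_n = 1 − e^(−nkτ) = 1 − e^(−8 × 0.01975 × 29.0) = 1 − e^(−4.581) = 1 − 0.01024 ≈ 0.990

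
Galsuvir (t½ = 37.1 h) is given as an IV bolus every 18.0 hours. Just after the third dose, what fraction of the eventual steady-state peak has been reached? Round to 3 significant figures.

k = ln 2 / 37.1 = 0.01868 h⁻¹
f_n = 1 − e^(−nkτ) = 1 − e^(−3 × 0.01868 × 18.0) = 1 − e^(−1.009) = 1 − 0.3646 ≈ 0.635

0.635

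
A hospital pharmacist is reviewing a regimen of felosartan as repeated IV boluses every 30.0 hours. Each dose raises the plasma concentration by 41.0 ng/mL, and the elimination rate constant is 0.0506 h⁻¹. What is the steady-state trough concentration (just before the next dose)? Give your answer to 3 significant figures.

Fraction remaining after one interval: e^(−kτ) = e^(−0.05060 × 30.0) = 0.2191
R = 1 / (1 − 0.2191) = 1.281
Css,max = 41.0 × 1.281 = 52.51 ng/mL
Css,min = Css,max × e^(−kτ) = 52.51 × 0.2191 ≈ 11.5 ng/mL

11.5 ng/mL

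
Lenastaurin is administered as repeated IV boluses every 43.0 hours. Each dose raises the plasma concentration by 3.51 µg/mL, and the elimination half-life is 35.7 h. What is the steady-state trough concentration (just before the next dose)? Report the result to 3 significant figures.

k = ln 2 / 35.7 = 0.01942 h⁻¹
Fraction remaining after one interval: e^(−kτ) = e^(−0.01942 × 43.0) = 0.4339
R = 1 / (1 − 0.4339) = 1.767
Css,max = 3.51 × 1.767 = 6.201 µg/mL
Css,min = Css,max × e^(−kτ) = 6.201 × 0.4339 ≈ 2.69 µg/mL

2.69 µg/mL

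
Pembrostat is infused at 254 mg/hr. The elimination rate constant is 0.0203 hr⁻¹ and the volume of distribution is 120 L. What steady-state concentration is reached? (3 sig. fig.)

104 mg/L

CL = k · V = 0.0203 × 120 = 2.436 L/hr
Css = rate / CL = 254 / 2.436 ≈ 104 mg/L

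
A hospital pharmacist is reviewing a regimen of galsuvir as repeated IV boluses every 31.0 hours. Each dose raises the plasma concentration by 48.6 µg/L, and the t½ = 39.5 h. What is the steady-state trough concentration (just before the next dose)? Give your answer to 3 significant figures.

k = ln 2 / 39.5 = 0.01755 h⁻¹
Fraction remaining after one interval: e^(−kτ) = e^(−0.01755 × 31.0) = 0.5804
R = 1 / (1 − 0.5804) = 2.383
Css,max = 48.6 × 2.383 = 115.8 µg/L
Css,min = Css,max × e^(−kτ) = 115.8 × 0.5804 ≈ 67.2 µg/L

67.2 µg/L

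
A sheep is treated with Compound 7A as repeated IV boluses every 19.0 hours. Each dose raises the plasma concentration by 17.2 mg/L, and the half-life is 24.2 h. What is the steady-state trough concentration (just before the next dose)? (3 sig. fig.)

k = ln 2 / 24.2 = 0.02864 h⁻¹
Fraction remaining after one interval: e^(−kτ) = e^(−0.02864 × 19.0) = 0.5803
R = 1 / (1 − 0.5803) = 2.383
Css,max = 17.2 × 2.383 = 40.98 mg/L
Css,min = Css,max × e^(−kτ) = 40.98 × 0.5803 ≈ 23.8 mg/L

23.8 mg/L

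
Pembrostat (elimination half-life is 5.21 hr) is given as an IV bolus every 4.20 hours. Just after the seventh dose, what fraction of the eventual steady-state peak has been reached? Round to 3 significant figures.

0.980

k = ln 2 / 5.21 = 0.1330 hr⁻¹
f_n = 1 − e^(−nkτ) = 1 − e^(−7 × 0.1330 × 4.20) = 1 − e^(−3.911) = 1 − 0.02001 ≈ 0.980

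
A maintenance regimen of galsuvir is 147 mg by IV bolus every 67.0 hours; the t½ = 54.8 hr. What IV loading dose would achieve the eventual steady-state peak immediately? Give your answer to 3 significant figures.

k = ln 2 / 54.8 = 0.01265 hr⁻¹
Accumulation ratio R = 1 / (1 − e^(−kτ)) = 1 / (1 − e^(−0.01265×67.0)) = 1 / (1 − 0.4285) = 1.750
Loading dose = maintenance dose × R = 147 × 1.750 ≈ 257 mg

257 mg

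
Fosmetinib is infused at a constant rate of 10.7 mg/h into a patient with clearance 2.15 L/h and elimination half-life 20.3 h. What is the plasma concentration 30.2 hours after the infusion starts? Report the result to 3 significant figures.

3.20 mg/L

Css = rate / CL = 10.7 / 2.15 = 4.977 mg/L
k = ln 2 / 20.3 = 0.03415 h⁻¹
C(t) = Css (1 − e^(−kt)) = 4.977 × (1 − e^(−1.031)) = 4.977 × 0.6434 ≈ 3.20 mg/L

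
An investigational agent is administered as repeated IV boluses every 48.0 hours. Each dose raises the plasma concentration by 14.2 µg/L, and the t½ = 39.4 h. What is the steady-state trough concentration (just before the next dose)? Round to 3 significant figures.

10.7 µg/L

k = ln 2 / 39.4 = 0.01759 h⁻¹
Fraction remaining after one interval: e^(−kτ) = e^(−0.01759 × 48.0) = 0.4298
R = 1 / (1 − 0.4298) = 1.754
Css,max = 14.2 × 1.754 = 24.90 µg/L
Css,min = Css,max × e^(−kτ) = 24.90 × 0.4298 ≈ 10.7 µg/L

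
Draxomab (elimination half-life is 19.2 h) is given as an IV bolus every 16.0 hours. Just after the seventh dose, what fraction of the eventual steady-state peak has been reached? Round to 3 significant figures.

0.982

k = ln 2 / 19.2 = 0.03610 h⁻¹
f_n = 1 − e^(−nkτ) = 1 − e^(−7 × 0.03610 × 16.0) = 1 − e^(−4.043) = 1 − 0.01754 ≈ 0.982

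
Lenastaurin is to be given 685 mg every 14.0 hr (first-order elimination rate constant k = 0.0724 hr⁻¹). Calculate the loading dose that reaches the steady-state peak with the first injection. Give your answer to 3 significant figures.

Accumulation ratio R = 1 / (1 − e^(−kτ)) = 1 / (1 − e^(−0.07240×14.0)) = 1 / (1 − 0.3629) = 1.570
Loading dose = maintenance dose × R = 685 × 1.570 ≈ 1080 mg

1080 mg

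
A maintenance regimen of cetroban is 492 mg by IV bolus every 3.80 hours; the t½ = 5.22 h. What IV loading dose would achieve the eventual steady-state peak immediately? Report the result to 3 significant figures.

1240 mg

k = ln 2 / 5.22 = 0.1328 h⁻¹
Accumulation ratio R = 1 / (1 − e^(−kτ)) = 1 / (1 − e^(−0.1328×3.80)) = 1 / (1 − 0.6038) = 2.524
Loading dose = maintenance dose × R = 492 × 2.524 ≈ 1240 mg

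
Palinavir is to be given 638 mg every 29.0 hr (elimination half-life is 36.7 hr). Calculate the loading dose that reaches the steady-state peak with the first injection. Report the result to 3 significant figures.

1510 mg

k = ln 2 / 36.7 = 0.01889 hr⁻¹
Accumulation ratio R = 1 / (1 − e^(−kτ)) = 1 / (1 − e^(−0.01889×29.0)) = 1 / (1 − 0.5783) = 2.371
Loading dose = maintenance dose × R = 638 × 2.371 ≈ 1510 mg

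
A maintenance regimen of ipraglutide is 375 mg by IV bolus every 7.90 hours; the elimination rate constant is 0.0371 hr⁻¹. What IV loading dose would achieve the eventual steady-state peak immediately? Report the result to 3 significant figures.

Accumulation ratio R = 1 / (1 − e^(−kτ)) = 1 / (1 − e^(−0.03710×7.90)) = 1 / (1 − 0.7460) = 3.936
Loading dose = maintenance dose × R = 375 × 3.936 ≈ 1480 mg

1480 mg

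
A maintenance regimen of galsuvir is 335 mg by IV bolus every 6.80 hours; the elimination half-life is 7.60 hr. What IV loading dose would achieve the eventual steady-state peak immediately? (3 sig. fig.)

k = ln 2 / 7.60 = 0.09120 hr⁻¹
Accumulation ratio R = 1 / (1 − e^(−kτ)) = 1 / (1 − e^(−0.09120×6.80)) = 1 / (1 − 0.5378) = 2.164
Loading dose = maintenance dose × R = 335 × 2.164 ≈ 725 mg

725 mg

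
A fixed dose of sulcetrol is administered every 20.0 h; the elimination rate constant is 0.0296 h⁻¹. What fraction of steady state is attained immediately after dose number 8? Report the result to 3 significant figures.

f_n = 1 − e^(−nkτ) = 1 − e^(−8 × 0.02960 × 20.0) = 1 − e^(−4.736) = 1 − 0.008774 ≈ 0.991

0.991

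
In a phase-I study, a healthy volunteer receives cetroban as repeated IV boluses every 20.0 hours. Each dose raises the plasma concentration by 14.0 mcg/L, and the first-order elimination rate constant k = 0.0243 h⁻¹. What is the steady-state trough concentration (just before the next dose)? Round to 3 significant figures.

Fraction remaining after one interval: e^(−kτ) = e^(−0.02430 × 20.0) = 0.6151
R = 1 / (1 − 0.6151) = 2.598
Css,max = 14.0 × 2.598 = 36.37 mcg/L
Css,min = Css,max × e^(−kτ) = 36.37 × 0.6151 ≈ 22.4 mcg/L

22.4 mcg/L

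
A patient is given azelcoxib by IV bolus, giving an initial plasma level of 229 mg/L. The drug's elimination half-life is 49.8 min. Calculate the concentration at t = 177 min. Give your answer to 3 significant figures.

19.5 mg/L

k = ln 2 / 49.8 = 0.01392 min⁻¹
C(t) = C₀ e^(−kt) = 229 × e^(−0.01392 × 177) = 229 × e^(−2.464) = 229 × 0.08513 ≈ 19.5 mg/L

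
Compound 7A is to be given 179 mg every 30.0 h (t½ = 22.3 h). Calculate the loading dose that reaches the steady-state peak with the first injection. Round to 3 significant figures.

k = ln 2 / 22.3 = 0.03108 h⁻¹
Accumulation ratio R = 1 / (1 − e^(−kτ)) = 1 / (1 − e^(−0.03108×30.0)) = 1 / (1 − 0.3936) = 1.649
Loading dose = maintenance dose × R = 179 × 1.649 ≈ 295 mg

295 mg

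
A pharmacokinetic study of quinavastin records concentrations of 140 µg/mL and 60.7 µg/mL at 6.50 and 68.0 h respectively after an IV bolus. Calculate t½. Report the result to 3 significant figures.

51.0 hours

k = ln(C₁/C₂) / (t₂ − t₁) = ln(140/60.7) / (68.0 − 6.50)
  = 0.8357 / 61.50 = 0.01359 h⁻¹
t½ = ln 2 / k = ln 2 / 0.01359 ≈ 51.0 hours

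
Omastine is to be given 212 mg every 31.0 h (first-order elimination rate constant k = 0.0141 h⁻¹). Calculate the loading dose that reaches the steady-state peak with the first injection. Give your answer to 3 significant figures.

599 mg

Accumulation ratio R = 1 / (1 − e^(−kτ)) = 1 / (1 − e^(−0.01410×31.0)) = 1 / (1 − 0.6459) = 2.824
Loading dose = maintenance dose × R = 212 × 2.824 ≈ 599 mg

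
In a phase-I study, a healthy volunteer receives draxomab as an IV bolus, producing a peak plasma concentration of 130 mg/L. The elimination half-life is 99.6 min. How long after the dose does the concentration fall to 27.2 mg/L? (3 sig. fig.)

225 minutes

k = ln 2 / 99.6 = 0.006959 min⁻¹
C(t) = C₀ e^(−kt)  ⇒  t = ln(C₀/C) / k
t = ln(130/27.2) / 0.006959 = 1.564 / 0.006959 ≈ 225 minutes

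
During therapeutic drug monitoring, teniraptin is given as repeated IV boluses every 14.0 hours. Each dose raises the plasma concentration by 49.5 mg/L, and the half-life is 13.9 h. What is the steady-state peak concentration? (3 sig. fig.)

98.5 mg/L

k = ln 2 / 13.9 = 0.04987 h⁻¹
Fraction remaining after one interval: e^(−kτ) = e^(−0.04987 × 14.0) = 0.4975
R = 1 / (1 − 0.4975) = 1.990
Css,max = 49.5 × 1.990 ≈ 98.5 mg/L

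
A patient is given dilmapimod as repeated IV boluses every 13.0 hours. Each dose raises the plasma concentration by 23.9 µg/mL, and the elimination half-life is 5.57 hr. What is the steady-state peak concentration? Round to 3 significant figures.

k = ln 2 / 5.57 = 0.1244 hr⁻¹
Fraction remaining after one interval: e^(−kτ) = e^(−0.1244 × 13.0) = 0.1983
R = 1 / (1 − 0.1983) = 1.247
Css,max = 23.9 × 1.247 ≈ 29.8 µg/mL

29.8 µg/mL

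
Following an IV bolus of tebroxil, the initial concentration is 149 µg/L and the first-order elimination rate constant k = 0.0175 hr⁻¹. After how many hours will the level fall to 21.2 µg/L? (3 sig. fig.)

111 hours

C(t) = C₀ e^(−kt)  ⇒  t = ln(C₀/C) / k
t = ln(149/21.2) / 0.01750 = 1.950 / 0.01750 ≈ 111 hours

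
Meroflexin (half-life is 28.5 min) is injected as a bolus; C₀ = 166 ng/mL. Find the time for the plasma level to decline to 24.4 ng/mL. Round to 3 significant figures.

78.8 minutes

k = ln 2 / 28.5 = 0.02432 min⁻¹
C(t) = C₀ e^(−kt)  ⇒  t = ln(C₀/C) / k
t = ln(166/24.4) / 0.02432 = 1.917 / 0.02432 ≈ 78.8 minutes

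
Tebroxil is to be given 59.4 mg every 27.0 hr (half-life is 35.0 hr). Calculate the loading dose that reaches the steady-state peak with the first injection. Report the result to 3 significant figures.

k = ln 2 / 35.0 = 0.01980 hr⁻¹
Accumulation ratio R = 1 / (1 − e^(−kτ)) = 1 / (1 − e^(−0.01980×27.0)) = 1 / (1 − 0.5858) = 2.415
Loading dose = maintenance dose × R = 59.4 × 2.415 ≈ 143 mg

143 mg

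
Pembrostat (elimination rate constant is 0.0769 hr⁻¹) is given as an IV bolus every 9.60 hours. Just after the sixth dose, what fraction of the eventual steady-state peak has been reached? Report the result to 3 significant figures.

0.988

f_n = 1 − e^(−nkτ) = 1 − e^(−6 × 0.07690 × 9.60) = 1 − e^(−4.429) = 1 − 0.01192 ≈ 0.988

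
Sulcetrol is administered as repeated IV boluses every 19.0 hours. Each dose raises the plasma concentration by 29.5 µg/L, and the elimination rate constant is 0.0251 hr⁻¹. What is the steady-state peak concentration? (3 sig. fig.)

77.8 µg/L

Fraction remaining after one interval: e^(−kτ) = e^(−0.02510 × 19.0) = 0.6207
R = 1 / (1 − 0.6207) = 2.636
Css,max = 29.5 × 2.636 ≈ 77.8 µg/L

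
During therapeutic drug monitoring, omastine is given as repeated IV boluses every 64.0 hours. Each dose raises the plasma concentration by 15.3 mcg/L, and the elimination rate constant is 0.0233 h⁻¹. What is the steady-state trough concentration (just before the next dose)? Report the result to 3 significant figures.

4.44 mcg/L

Fraction remaining after one interval: e^(−kτ) = e^(−0.02330 × 64.0) = 0.2251
R = 1 / (1 − 0.2251) = 1.290
Css,max = 15.3 × 1.290 = 19.74 mcg/L
Css,min = Css,max × e^(−kτ) = 19.74 × 0.2251 ≈ 4.44 mcg/L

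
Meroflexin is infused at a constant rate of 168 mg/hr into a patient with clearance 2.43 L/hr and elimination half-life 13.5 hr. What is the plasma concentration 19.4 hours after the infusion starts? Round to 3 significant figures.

Css = rate / CL = 168 / 2.43 = 69.14 mg/L
k = ln 2 / 13.5 = 0.05134 hr⁻¹
C(t) = Css (1 − e^(−kt)) = 69.14 × (1 − e^(−0.9961)) = 69.14 × 0.6307 ≈ 43.6 mg/L

43.6 mg/L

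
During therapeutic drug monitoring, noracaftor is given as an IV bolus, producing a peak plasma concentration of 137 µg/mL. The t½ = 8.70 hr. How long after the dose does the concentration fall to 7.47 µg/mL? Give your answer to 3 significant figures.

k = ln 2 / 8.70 = 0.07967 hr⁻¹
C(t) = C₀ e^(−kt)  ⇒  t = ln(C₀/C) / k
t = ln(137/7.47) / 0.07967 = 2.909 / 0.07967 ≈ 36.5 hours

36.5 hours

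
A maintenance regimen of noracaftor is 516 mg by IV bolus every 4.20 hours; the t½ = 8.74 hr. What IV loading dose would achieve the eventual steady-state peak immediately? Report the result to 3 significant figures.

1820 mg

k = ln 2 / 8.74 = 0.07931 hr⁻¹
Accumulation ratio R = 1 / (1 − e^(−kτ)) = 1 / (1 − e^(−0.07931×4.20)) = 1 / (1 − 0.7167) = 3.530
Loading dose = maintenance dose × R = 516 × 3.530 ≈ 1820 mg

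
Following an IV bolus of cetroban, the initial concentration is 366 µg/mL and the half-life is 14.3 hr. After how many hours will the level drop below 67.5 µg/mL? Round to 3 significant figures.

34.9 hours

k = ln 2 / 14.3 = 0.04847 hr⁻¹
C(t) = C₀ e^(−kt)  ⇒  t = ln(C₀/C) / k
t = ln(366/67.5) / 0.04847 = 1.691 / 0.04847 ≈ 34.9 hours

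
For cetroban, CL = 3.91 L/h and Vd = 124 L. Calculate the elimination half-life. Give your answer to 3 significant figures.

k = CL / V = 3.91 / 124 = 0.03153 h⁻¹
t½ = ln 2 / k = ln 2 / 0.03153 ≈ 22.0 hours

22.0 hours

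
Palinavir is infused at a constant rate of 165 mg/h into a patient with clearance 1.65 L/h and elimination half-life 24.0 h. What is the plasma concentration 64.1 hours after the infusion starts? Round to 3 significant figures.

84.3 µg/mL

Css = rate / CL = 165 / 1.65 = 100.0 µg/mL
k = ln 2 / 24.0 = 0.02888 h⁻¹
C(t) = Css (1 − e^(−kt)) = 100.0 × (1 − e^(−1.851)) = 100.0 × 0.8430 ≈ 84.3 µg/mL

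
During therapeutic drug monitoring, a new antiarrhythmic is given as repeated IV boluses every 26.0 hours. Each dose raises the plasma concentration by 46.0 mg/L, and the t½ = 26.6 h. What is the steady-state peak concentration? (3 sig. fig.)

93.5 mg/L

k = ln 2 / 26.6 = 0.02606 h⁻¹
Fraction remaining after one interval: e^(−kτ) = e^(−0.02606 × 26.0) = 0.5079
R = 1 / (1 − 0.5079) = 2.032
Css,max = 46.0 × 2.032 ≈ 93.5 mg/L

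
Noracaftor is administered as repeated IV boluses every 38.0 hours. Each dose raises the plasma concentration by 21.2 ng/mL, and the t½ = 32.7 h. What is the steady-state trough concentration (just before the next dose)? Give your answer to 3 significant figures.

k = ln 2 / 32.7 = 0.02120 h⁻¹
Fraction remaining after one interval: e^(−kτ) = e^(−0.02120 × 38.0) = 0.4469
R = 1 / (1 − 0.4469) = 1.808
Css,max = 21.2 × 1.808 = 38.33 ng/mL
Css,min = Css,max × e^(−kτ) = 38.33 × 0.4469 ≈ 17.1 ng/mL

17.1 ng/mL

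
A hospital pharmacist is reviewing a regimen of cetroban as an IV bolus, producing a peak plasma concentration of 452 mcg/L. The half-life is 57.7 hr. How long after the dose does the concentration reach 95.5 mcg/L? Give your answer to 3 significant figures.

129 hours

k = ln 2 / 57.7 = 0.01201 hr⁻¹
C(t) = C₀ e^(−kt)  ⇒  t = ln(C₀/C) / k
t = ln(452/95.5) / 0.01201 = 1.555 / 0.01201 ≈ 129 hours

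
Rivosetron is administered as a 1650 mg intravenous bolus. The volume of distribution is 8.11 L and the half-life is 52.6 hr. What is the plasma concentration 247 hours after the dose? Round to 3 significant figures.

C₀ = dose / V = 1650 / 8.11 = 203.5 mg/L
k = ln 2 / 52.6 = 0.01318 hr⁻¹
C(t) = C₀ e^(−kt) = 203.5 × e^(−0.01318 × 247) = 203.5 × e^(−3.255) = 203.5 × 0.03858 ≈ 7.85 mg/L

7.85 mg/L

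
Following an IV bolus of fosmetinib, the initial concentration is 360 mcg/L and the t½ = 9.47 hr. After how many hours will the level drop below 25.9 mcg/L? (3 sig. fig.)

k = ln 2 / 9.47 = 0.07319 hr⁻¹
C(t) = C₀ e^(−kt)  ⇒  t = ln(C₀/C) / k
t = ln(360/25.9) / 0.07319 = 2.632 / 0.07319 ≈ 36.0 hours

36.0 hours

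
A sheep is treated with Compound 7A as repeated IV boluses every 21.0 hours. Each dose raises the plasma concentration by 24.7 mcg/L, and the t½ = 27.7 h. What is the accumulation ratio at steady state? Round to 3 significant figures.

2.45

k = ln 2 / 27.7 = 0.02502 h⁻¹
Fraction remaining after one interval: e^(−kτ) = e^(−0.02502 × 21.0) = 0.5913
R = 1 / (1 − 0.5913) = 1 / 0.4087 ≈ 2.45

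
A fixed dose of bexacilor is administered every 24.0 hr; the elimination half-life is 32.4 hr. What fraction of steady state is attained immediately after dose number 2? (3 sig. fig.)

0.642

k = ln 2 / 32.4 = 0.02139 hr⁻¹
f_n = 1 − e^(−nkτ) = 1 − e^(−2 × 0.02139 × 24.0) = 1 − e^(−1.027) = 1 − 0.3581 ≈ 0.642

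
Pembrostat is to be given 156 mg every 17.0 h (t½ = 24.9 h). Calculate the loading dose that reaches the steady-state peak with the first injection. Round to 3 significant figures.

414 mg

k = ln 2 / 24.9 = 0.02784 h⁻¹
Accumulation ratio R = 1 / (1 − e^(−kτ)) = 1 / (1 − e^(−0.02784×17.0)) = 1 / (1 − 0.6230) = 2.652
Loading dose = maintenance dose × R = 156 × 2.652 ≈ 414 mg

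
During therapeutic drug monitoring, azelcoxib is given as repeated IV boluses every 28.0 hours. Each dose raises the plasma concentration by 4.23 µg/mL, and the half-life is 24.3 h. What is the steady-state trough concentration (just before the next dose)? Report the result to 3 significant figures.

k = ln 2 / 24.3 = 0.02852 h⁻¹
Fraction remaining after one interval: e^(−kτ) = e^(−0.02852 × 28.0) = 0.4499
R = 1 / (1 − 0.4499) = 1.818
Css,max = 4.23 × 1.818 = 7.690 µg/mL
Css,min = Css,max × e^(−kτ) = 7.690 × 0.4499 ≈ 3.46 µg/mL

3.46 µg/mL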